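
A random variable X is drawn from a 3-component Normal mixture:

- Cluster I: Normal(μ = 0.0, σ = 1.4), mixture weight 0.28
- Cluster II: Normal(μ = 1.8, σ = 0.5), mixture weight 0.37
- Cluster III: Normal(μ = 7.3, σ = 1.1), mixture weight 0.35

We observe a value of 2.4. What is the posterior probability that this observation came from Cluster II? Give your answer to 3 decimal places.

Apply Bayes' rule: the posterior for each component is proportional to its prior times its likelihood at x.
Normal densities:
  L_I = (1/(1.4·√(2π)))·exp(−(2.4−0.0)²/(2·1.4²)) = 0.284959·exp(-1.46939) = 0.0655594
  L_II = (1/(0.5·√(2π)))·exp(−(2.4−1.8)²/(2·0.5²)) = 0.797885·exp(-0.72000) = 0.388372
  L_III = (1/(1.1·√(2π)))·exp(−(2.4−7.3)²/(2·1.1²)) = 0.362675·exp(-9.92149) = 1.78103e-05
Weight by the priors:
  π_I·L_I = 0.28 × 0.0655594 = 0.0183566
  π_II·L_II = 0.37 × 0.388372 = 0.143698
  π_III·L_III = 0.35 × 1.78103e-05 = 6.23359e-06
Sum: 0.0183566 + 0.143698 + 6.23359e-06 = 0.162061
P(Cluster II | the observation) ≈ 0.887

0.887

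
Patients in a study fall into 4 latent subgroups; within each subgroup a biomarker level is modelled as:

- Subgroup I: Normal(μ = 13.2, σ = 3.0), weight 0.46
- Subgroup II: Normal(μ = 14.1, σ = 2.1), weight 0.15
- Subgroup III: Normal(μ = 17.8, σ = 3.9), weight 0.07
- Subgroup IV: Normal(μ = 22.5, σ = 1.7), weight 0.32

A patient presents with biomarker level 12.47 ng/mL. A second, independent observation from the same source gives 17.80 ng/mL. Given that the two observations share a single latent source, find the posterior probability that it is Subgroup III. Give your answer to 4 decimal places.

0.0806

Apply Bayes' rule: the posterior for each component is proportional to its prior times its likelihood at x.
Since both observations come from the same component, the likelihood for component k is f_k(x₁)·f_k(x₂).
  f_I = [0.129101] × [0.0410442] = 0.00529886
  f_II = [0.140561] × [0.0402345] = 0.00565542
  f_III = [0.0402034] × [0.102293] = 0.00411252
  f_IV = [6.47986e-09] × [0.00513659] = 3.32844e-11
Multiply by the mixture weights:
  π_I·f_I = 0.46 × 0.00529886 = 0.00243748
  π_II·f_II = 0.15 × 0.00565542 = 0.000848312
  π_III·f_III = 0.07 × 0.00411252 = 0.000287876
  π_IV·f_IV = 0.32 × 3.32844e-11 = 1.0651e-11
Marginal: 0.00243748 + 0.000848312 + 0.000287876 + 1.0651e-11 = 0.00357367
Responsibility of Subgroup III: 0.000287876 / 0.00357367 ≈ 0.0806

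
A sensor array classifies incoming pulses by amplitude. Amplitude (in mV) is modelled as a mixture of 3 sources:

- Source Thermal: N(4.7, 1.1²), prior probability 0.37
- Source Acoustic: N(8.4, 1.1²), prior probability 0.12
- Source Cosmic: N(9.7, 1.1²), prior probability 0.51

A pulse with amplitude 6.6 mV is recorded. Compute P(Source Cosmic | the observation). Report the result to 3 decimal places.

By Bayes' theorem, P(k | x) = π_k f_k(x) / Σ_j π_j f_j(x).
Evaluate each component's likelihood at the observed value:
  p_Thermal = (1/(1.1·√(2π)))·exp(−(6.6−4.7)²/(2·1.1²)) = 0.362675·exp(-1.49174) = 0.0815952
  p_Acoustic = (1/(1.1·√(2π)))·exp(−(6.6−8.4)²/(2·1.1²)) = 0.362675·exp(-1.33884) = 0.0950748
  p_Cosmic = (1/(1.1·√(2π)))·exp(−(6.6−9.7)²/(2·1.1²)) = 0.362675·exp(-3.97107) = 0.00683757
Unnormalised posteriors:
  π_Thermal·p_Thermal = 0.37 × 0.0815952 = 0.0301902
  π_Acoustic·p_Acoustic = 0.12 × 0.0950748 = 0.011409
  π_Cosmic·p_Cosmic = 0.51 × 0.00683757 = 0.00348716
Normaliser: 0.0301902 + 0.011409 + 0.00348716 = 0.0450864
So the posterior for Source Cosmic is 0.00348716 / 0.0450864 ≈ 0.077.

0.077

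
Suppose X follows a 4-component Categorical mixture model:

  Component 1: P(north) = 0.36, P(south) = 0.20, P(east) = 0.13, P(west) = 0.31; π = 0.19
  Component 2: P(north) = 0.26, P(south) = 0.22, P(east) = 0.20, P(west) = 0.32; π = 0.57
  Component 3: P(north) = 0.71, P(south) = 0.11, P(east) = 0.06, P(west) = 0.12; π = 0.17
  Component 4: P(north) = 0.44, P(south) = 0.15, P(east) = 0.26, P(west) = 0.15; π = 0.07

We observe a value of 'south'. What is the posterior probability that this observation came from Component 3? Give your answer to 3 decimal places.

0.097

The responsibility of component k is w_k f_k(x) divided by Σ_j w_j f_j(x).
Categorical probabilities:
  p_1 = 0.2
  p_2 = 0.22
  p_3 = 0.11
  p_4 = 0.15
Prior × likelihood for each component:
  w_1·p_1 = 0.19 × 0.2 = 0.038
  w_2·p_2 = 0.57 × 0.22 = 0.1254
  w_3·p_3 = 0.17 × 0.11 = 0.0187
  w_4·p_4 = 0.07 × 0.15 = 0.0105
Evidence: 0.038 + 0.1254 + 0.0187 + 0.0105 = 0.1926
P(Component 3 | data) ≈ 0.097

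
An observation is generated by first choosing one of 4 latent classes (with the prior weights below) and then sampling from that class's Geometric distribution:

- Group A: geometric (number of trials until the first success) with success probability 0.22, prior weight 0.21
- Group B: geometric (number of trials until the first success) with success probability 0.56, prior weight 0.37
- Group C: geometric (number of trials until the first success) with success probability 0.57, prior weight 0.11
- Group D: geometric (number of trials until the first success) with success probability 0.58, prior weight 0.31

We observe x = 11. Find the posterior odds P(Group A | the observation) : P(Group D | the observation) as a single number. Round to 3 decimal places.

Since P(k|x) ∝ P(Z=k) f_k(x), the posterior odds are P(Z=i) f_i(x) / (P(Z=j) f_j(x)).
Component likelihoods at x = 11:
  f_A = 0.0183387
  f_B = 0.000152305
  f_C = 0.000123185
  f_D = 9.90651e-05
Posterior odds = (P(Z=A)·f_A) / (P(Z=D)·f_D) = (0.21·0.0183387) / (0.31·9.90651e-05) = 0.00385113 / 3.07102e-05 ≈ 125.402

125.402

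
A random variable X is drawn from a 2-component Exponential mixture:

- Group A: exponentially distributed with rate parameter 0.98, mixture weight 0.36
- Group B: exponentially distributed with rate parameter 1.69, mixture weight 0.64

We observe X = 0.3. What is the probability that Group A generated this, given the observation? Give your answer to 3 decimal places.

The responsibility of component k is π_k f_k(x) divided by Σ_j π_j f_j(x).
Evaluate each component's likelihood at the observed value:
  L_A = 0.730371
  L_B = 1.01789
Weight by the priors:
  π_A·L_A = 0.36 × 0.730371 = 0.262934
  π_B·L_B = 0.64 × 1.01789 = 0.651447
Marginal: 0.262934 + 0.651447 = 0.914381
P(Group A | data) ≈ 0.288

0.288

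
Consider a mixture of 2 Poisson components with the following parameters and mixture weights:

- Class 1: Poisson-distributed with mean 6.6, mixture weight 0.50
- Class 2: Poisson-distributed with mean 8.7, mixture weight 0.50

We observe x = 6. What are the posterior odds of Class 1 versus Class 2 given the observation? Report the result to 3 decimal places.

1.557

The posterior odds equal the prior odds times the likelihood ratio: (π_i/π_j)·(f_i(x)/f_j(x)).
Component likelihoods at x = 6:
  f_1 = e^(−6.6)·6.6^6/6! = 0.156166
  f_2 = e^(−8.7)·8.7^6/6! = 0.100328
Odds = (0.50/0.50) × (0.156166/0.100328) = 1 × 1.55656 ≈ 1.557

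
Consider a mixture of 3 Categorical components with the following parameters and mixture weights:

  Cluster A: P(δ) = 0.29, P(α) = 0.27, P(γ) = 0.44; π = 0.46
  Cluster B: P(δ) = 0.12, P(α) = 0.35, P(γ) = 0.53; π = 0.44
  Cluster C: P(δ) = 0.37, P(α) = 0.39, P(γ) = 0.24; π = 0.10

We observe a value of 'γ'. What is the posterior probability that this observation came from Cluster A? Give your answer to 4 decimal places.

0.4404

The responsibility of component k is π_k f_k(x) divided by Σ_j π_j f_j(x).
Categorical probabilities:
  L_A = P(γ | comp) = 0.44
  L_B = P(γ | comp) = 0.53
  L_C = P(γ | comp) = 0.24
Weight by the priors:
  π_A·L_A = 0.46 × 0.44 = 0.2024
  π_B·L_B = 0.44 × 0.53 = 0.2332
  π_C·L_C = 0.10 × 0.24 = 0.024
Evidence: 0.2024 + 0.2332 + 0.024 = 0.4596
Responsibility of Cluster A: 0.2024 / 0.4596 ≈ 0.4404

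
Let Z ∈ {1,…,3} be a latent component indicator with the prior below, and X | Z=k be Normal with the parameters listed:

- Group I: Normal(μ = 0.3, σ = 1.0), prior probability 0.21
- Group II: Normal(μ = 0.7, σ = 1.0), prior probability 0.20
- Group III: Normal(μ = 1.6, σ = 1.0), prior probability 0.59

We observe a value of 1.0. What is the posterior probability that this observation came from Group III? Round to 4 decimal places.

0.5809

The responsibility of component k is w_k f_k(x) divided by Σ_j w_j f_j(x).
Normal densities:
  f_I = 0.312254
  f_II = 0.381388
  f_III = 0.333225
Multiply by the mixture weights:
  w_I·f_I = 0.21 × 0.312254 = 0.0655733
  w_II·f_II = 0.20 × 0.381388 = 0.0762776
  w_III·f_III = 0.59 × 0.333225 = 0.196603
Marginal: 0.0655733 + 0.0762776 + 0.196603 = 0.338453
Responsibility of Group III: 0.196603 / 0.338453 ≈ 0.5809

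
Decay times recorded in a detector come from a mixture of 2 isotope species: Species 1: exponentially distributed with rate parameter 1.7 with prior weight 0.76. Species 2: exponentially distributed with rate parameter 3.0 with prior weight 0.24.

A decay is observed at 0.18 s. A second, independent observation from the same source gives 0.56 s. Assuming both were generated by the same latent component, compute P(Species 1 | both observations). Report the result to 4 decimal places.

Apply Bayes' rule: the posterior for each component is proportional to its prior times its likelihood at x.
Since both observations come from the same component, the likelihood for component k is f_k(x₁)·f_k(x₂).
  p_1 = [1.7·e^(−1.7·0.18) = 1.7·e^(−0.3060) = 1.25186] × [0.656146] = 0.821401
  p_2 = [3.0·e^(−3.0·0.18) = 3.0·e^(−0.5400) = 1.74824] × [0.559122] = 0.977482
Prior × likelihood for each component:
  P(Z=1)·p_1 = 0.76 × 0.821401 = 0.624265
  P(Z=2)·p_2 = 0.24 × 0.977482 = 0.234596
Denominator: 0.624265 + 0.234596 = 0.858861
P(Species 1 | x₁, x₂) = 0.624265 / 0.858861 ≈ 0.7269

0.7269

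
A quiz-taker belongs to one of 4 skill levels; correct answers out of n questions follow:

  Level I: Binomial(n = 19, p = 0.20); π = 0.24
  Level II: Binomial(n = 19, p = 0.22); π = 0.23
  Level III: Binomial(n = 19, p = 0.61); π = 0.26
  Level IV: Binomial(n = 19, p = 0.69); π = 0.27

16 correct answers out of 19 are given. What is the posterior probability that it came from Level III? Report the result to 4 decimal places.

0.2107

P(component k | x) = π_k·f_k(x) / marginal(x), where marginal(x) = Σ_j π_j·f_j(x).
Component likelihoods at x = 16 correct answers out of 19:
  p_I = C(19,16)·0.20^16·0.80^3 = 969·6.5536e-12·0.512 = 3.25142e-09
  p_II = C(19,16)·0.22^16·0.78^3 = 969·3.01136e-11·0.474552 = 1.38475e-08
  p_III = C(19,16)·0.61^16·0.39^3 = 969·0.000367517·0.059319 = 0.0211249
  p_IV = C(19,16)·0.69^16·0.31^3 = 969·0.00263989·0.029791 = 0.0762069
Unnormalised posteriors:
  π_I·p_I = 0.24 × 3.25142e-09 = 7.80342e-10
  π_II·p_II = 0.23 × 1.38475e-08 = 3.18492e-09
  π_III·p_III = 0.26 × 0.0211249 = 0.00549248
  π_IV·p_IV = 0.27 × 0.0762069 = 0.0205759
Marginal: 7.80342e-10 + 3.18492e-09 + 0.00549248 + 0.0205759 = 0.0260683
P(Level III | 16 correct answers out of 19) = 0.00549248 / 0.0260683 ≈ 0.2107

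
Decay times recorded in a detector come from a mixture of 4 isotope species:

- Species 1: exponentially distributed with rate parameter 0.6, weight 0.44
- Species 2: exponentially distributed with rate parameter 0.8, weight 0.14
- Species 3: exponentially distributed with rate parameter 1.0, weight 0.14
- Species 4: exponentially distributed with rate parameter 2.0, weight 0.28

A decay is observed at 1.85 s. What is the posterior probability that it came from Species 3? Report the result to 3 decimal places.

The responsibility of component k is π_k f_k(x) divided by Σ_j π_j f_j(x).
Exponential densities:
  f_1 = 0.6·e^(−0.6·1.85) = 0.6·e^(−1.1100) = 0.197735
  f_2 = 0.8·e^(−0.8·1.85) = 0.8·e^(−1.4800) = 0.18211
  f_3 = 1.0·e^(−1.0·1.85) = 1.0·e^(−1.8500) = 0.157237
  f_4 = 2.0·e^(−2.0·1.85) = 2.0·e^(−3.7000) = 0.0494471
Weight by the priors:
  π_1·f_1 = 0.44 × 0.197735 = 0.0870036
  π_2·f_2 = 0.14 × 0.18211 = 0.0254954
  π_3·f_3 = 0.14 × 0.157237 = 0.0220132
  π_4·f_4 = 0.28 × 0.0494471 = 0.0138452
Normaliser: 0.0870036 + 0.0254954 + 0.0220132 + 0.0138452 = 0.148357
So the posterior for Species 3 is 0.0220132 / 0.148357 ≈ 0.148.

0.148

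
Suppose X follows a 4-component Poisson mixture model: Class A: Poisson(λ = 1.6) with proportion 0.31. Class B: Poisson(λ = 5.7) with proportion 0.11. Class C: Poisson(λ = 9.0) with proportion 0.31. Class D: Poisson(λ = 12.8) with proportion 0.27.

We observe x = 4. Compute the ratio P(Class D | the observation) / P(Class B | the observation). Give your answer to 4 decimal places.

Only the two components matter; the odds are (P(Z=i) f_i(x)) / (P(Z=j) f_j(x)).
Evaluate each component's likelihood at the observed value:
  f_A = 0.0551312
  f_B = 0.147167
  f_C = 0.0337372
  f_D = 0.00308787
0.000833725 / 0.0161883 ≈ 0.0515

0.0515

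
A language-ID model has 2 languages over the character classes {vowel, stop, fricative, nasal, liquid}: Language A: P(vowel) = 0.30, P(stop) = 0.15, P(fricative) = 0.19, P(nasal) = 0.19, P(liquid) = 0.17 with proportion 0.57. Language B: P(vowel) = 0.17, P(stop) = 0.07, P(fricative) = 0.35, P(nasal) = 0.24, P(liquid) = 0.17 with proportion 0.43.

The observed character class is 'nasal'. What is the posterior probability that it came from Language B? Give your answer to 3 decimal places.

0.488

Apply Bayes' rule: the posterior for each component is proportional to its prior times its likelihood at x.
Categorical probabilities:
  L_A = 0.19
  L_B = 0.24
Multiply by the mixture weights:
  w_A·L_A = 0.57 × 0.19 = 0.1083
  w_B·L_B = 0.43 × 0.24 = 0.1032
Marginal: 0.1083 + 0.1032 = 0.2115
P(Language B | data) ≈ 0.488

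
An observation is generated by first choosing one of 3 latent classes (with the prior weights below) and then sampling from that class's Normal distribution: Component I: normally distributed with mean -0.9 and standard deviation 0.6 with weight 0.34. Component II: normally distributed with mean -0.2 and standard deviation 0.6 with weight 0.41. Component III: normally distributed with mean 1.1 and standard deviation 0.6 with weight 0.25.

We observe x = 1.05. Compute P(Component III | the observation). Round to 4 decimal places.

Posterior ∝ prior × likelihood, so P(k | x) ∝ P(Z=k) f_k(x); normalise over all components.
Component likelihoods at x = 1.05:
  p_I = (1/(0.6·√(2π)))·exp(−(1.05−-0.9)²/(2·0.6²)) = 0.664904·exp(-5.28125) = 0.00338175
  p_II = (1/(0.6·√(2π)))·exp(−(1.05−-0.2)²/(2·0.6²)) = 0.664904·exp(-2.17014) = 0.0759066
  p_III = (1/(0.6·√(2π)))·exp(−(1.05−1.1)²/(2·0.6²)) = 0.664904·exp(-0.00347) = 0.662599
Multiply by the mixture weights:
  P(Z=I)·p_I = 0.34 × 0.00338175 = 0.00114979
  P(Z=II)·p_II = 0.41 × 0.0759066 = 0.0311217
  P(Z=III)·p_III = 0.25 × 0.662599 = 0.16565
Sum: 0.00114979 + 0.0311217 + 0.16565 = 0.197921
P(Component III | data) ≈ 0.8369

0.8369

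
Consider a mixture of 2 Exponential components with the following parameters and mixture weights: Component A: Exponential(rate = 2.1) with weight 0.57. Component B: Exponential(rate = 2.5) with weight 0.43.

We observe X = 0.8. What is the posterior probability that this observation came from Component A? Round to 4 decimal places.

By Bayes' theorem, P(k | x) = π_k f_k(x) / Σ_j π_j f_j(x).
Exponential densities:
  p_A = 2.1·e^(−2.1·0.8) = 2.1·e^(−1.6800) = 0.391385
  p_B = 2.5·e^(−2.5·0.8) = 2.5·e^(−2.0000) = 0.338338
Prior × likelihood for each component:
  π_A·p_A = 0.57 × 0.391385 = 0.22309
  π_B·p_B = 0.43 × 0.338338 = 0.145485
Marginal: 0.22309 + 0.145485 = 0.368575
P(Component A | x) ≈ 0.6053

0.6053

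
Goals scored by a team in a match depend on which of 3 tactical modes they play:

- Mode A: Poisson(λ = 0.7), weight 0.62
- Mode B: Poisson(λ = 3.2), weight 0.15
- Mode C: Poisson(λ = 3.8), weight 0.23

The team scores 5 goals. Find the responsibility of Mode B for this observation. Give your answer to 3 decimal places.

P(component k | x) = w_k·f_k(x) / marginal(x), where marginal(x) = Σ_j w_j·f_j(x).
Component likelihoods at x = 5 goals:
  f_A = e^(−0.7)·0.7^5/5! = 0.000695509
  f_B = e^(−3.2)·3.2^5/5! = 0.113979
  f_C = e^(−3.8)·3.8^5/5! = 0.147713
Unnormalised posteriors:
  w_A·f_A = 0.62 × 0.000695509 = 0.000431216
  w_B·f_B = 0.15 × 0.113979 = 0.0170969
  w_C·f_C = 0.23 × 0.147713 = 0.0339739
Sum: 0.000431216 + 0.0170969 + 0.0339739 = 0.051502
So the posterior for Mode B is 0.0170969 / 0.051502 ≈ 0.332.

0.332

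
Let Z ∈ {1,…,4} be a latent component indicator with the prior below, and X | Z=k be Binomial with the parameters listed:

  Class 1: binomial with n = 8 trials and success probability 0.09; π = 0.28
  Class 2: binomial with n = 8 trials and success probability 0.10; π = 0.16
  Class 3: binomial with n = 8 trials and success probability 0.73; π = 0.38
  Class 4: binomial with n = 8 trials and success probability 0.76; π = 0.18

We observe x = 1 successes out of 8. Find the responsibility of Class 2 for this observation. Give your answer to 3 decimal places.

P(component k | x) = w_k·f_k(x) / marginal(x), where marginal(x) = Σ_j w_j·f_j(x).
Component likelihoods at x = 1 successes out of 8:
  L_1 = C(8,1)·0.09^1·0.91^7 = 8·0.09·0.516761 = 0.372068
  L_2 = C(8,1)·0.10^1·0.90^7 = 8·0.1·0.478297 = 0.382638
  L_3 = C(8,1)·0.73^1·0.27^7 = 8·0.73·0.000104604 = 0.000610885
  L_4 = C(8,1)·0.76^1·0.24^7 = 8·0.76·4.58647e-05 = 0.000278857
Unnormalised posteriors:
  w_1·L_1 = 0.28 × 0.372068 = 0.104179
  w_2·L_2 = 0.16 × 0.382638 = 0.061222
  w_3·L_3 = 0.38 × 0.000610885 = 0.000232136
  w_4·L_4 = 0.18 × 0.000278857 = 5.01943e-05
Denominator: 0.104179 + 0.061222 + 0.000232136 + 5.01943e-05 = 0.165683
P(Class 2 | data) ≈ 0.370

0.370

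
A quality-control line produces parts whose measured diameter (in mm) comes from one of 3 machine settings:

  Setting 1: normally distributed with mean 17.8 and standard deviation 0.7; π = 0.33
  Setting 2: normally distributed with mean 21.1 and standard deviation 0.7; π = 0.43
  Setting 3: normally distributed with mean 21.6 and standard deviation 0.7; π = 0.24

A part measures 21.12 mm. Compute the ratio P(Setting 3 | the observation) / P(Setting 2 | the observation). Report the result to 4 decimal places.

Posterior odds = (π_i f_i(x)) / (π_j f_j(x)); the normalising sum cancels.
Normal densities:
  f_1 = (1/(0.7·√(2π)))·exp(−(21.12−17.8)²/(2·0.7²)) = 0.569918·exp(-11.24735) = 7.43278e-06
  f_2 = (1/(0.7·√(2π)))·exp(−(21.12−21.1)²/(2·0.7²)) = 0.569918·exp(-0.00041) = 0.569685
  f_3 = (1/(0.7·√(2π)))·exp(−(21.12−21.6)²/(2·0.7²)) = 0.569918·exp(-0.23510) = 0.450514
0.108123 / 0.244965 ≈ 0.4414

0.4414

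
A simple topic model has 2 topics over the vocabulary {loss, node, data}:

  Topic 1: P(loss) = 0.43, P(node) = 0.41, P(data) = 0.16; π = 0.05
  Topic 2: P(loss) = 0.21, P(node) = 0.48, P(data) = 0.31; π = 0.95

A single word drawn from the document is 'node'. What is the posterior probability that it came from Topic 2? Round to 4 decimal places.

0.9570

P(component k | x) = π_k·f_k(x) / marginal(x), where marginal(x) = Σ_j π_j·f_j(x).
Component likelihoods at x = 'node':
  L_1 = 0.41
  L_2 = 0.48
Unnormalised posteriors:
  π_1·L_1 = 0.05 × 0.41 = 0.0205
  π_2·L_2 = 0.95 × 0.48 = 0.456
Evidence: 0.0205 + 0.456 = 0.4765
So the posterior for Topic 2 is 0.456 / 0.4765 ≈ 0.9570.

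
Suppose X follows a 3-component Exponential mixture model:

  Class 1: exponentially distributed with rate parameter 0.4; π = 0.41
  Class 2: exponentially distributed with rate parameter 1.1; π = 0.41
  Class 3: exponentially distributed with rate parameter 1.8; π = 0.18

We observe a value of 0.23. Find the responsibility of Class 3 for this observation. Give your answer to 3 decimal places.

By Bayes' theorem, P(k | x) = π_k f_k(x) / Σ_j π_j f_j(x).
Exponential densities:
  f_1 = 0.364842
  f_2 = 0.854115
  f_3 = 1.1898
Multiply by the mixture weights:
  π_1·f_1 = 0.41 × 0.364842 = 0.149585
  π_2·f_2 = 0.41 × 0.854115 = 0.350187
  π_3·f_3 = 0.18 × 1.1898 = 0.214164
Denominator: 0.149585 + 0.350187 + 0.214164 = 0.713937
P(Class 3 | data) ≈ 0.300

0.300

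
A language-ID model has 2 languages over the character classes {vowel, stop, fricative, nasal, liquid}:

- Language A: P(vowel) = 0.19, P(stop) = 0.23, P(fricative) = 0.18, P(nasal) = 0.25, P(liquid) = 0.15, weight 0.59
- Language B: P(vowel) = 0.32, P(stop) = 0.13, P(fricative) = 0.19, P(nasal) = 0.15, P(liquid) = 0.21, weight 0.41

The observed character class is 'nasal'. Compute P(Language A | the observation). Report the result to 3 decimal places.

Apply Bayes' rule: the posterior for each component is proportional to its prior times its likelihood at x.
Component likelihoods at x = 'nasal':
  f_A = 0.25
  f_B = 0.15
Unnormalised posteriors:
  π_A·f_A = 0.59 × 0.25 = 0.1475
  π_B·f_B = 0.41 × 0.15 = 0.0615
Marginal: 0.1475 + 0.0615 = 0.209
P(Language A | x) ≈ 0.706

0.706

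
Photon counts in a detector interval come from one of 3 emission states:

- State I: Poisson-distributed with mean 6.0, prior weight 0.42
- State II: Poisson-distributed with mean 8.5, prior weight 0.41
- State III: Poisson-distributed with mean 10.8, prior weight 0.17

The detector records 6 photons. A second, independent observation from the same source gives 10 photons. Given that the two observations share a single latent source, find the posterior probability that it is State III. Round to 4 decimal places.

0.1086

Apply Bayes' rule: the posterior for each component is proportional to its prior times its likelihood at x.
Since both observations come from the same component, the likelihood for component k is f_k(x₁)·f_k(x₂).
  p_I = [0.160623] × [0.0413031] = 0.00663423
  p_II = [0.106581] × [0.110388] = 0.0117652
  p_III = [0.0449603] × [0.121365] = 0.00545662
Unnormalised posteriors:
  π_I·p_I = 0.42 × 0.00663423 = 0.00278638
  π_II·p_II = 0.41 × 0.0117652 = 0.00482375
  π_III·p_III = 0.17 × 0.00545662 = 0.000927625
Marginal: 0.00278638 + 0.00482375 + 0.000927625 = 0.00853775
Responsibility of State III: 0.000927625 / 0.00853775 ≈ 0.1086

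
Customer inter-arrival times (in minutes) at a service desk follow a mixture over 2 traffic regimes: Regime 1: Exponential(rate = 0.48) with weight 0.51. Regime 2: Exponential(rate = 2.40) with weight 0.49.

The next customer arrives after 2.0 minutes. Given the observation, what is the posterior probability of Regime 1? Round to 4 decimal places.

By Bayes' theorem, P(k | x) = w_k f_k(x) / Σ_j w_j f_j(x).
Component likelihoods at x = 2.0 minutes:
  L_1 = 0.48·e^(−0.48·2.0) = 0.48·e^(−0.9600) = 0.183789
  L_2 = 2.40·e^(−2.40·2.0) = 2.40·e^(−4.8000) = 0.0197514
Unnormalised posteriors:
  w_1·L_1 = 0.51 × 0.183789 = 0.0937322
  w_2·L_2 = 0.49 × 0.0197514 = 0.00967818
Evidence: 0.0937322 + 0.00967818 = 0.10341
So the posterior for Regime 1 is 0.0937322 / 0.10341 ≈ 0.9064.

0.9064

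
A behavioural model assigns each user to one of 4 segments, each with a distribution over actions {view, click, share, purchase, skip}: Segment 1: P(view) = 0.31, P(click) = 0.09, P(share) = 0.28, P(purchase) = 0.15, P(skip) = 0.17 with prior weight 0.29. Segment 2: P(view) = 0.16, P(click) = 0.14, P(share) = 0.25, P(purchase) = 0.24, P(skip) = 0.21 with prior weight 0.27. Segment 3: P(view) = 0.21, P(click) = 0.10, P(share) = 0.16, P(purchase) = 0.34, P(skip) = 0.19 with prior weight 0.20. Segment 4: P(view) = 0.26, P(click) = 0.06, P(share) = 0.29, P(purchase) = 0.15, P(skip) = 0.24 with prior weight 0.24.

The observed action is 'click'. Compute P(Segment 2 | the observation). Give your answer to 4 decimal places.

0.3845

The responsibility of component k is P(Z=k) f_k(x) divided by Σ_j P(Z=j) f_j(x).
Evaluate each component's likelihood at the observed value:
  f_1 = P(click | comp) = 0.09
  f_2 = P(click | comp) = 0.14
  f_3 = P(click | comp) = 0.10
  f_4 = P(click | comp) = 0.06
Unnormalised posteriors:
  P(Z=1)·f_1 = 0.29 × 0.09 = 0.0261
  P(Z=2)·f_2 = 0.27 × 0.14 = 0.0378
  P(Z=3)·f_3 = 0.20 × 0.1 = 0.02
  P(Z=4)·f_4 = 0.24 × 0.06 = 0.0144
Evidence: 0.0261 + 0.0378 + 0.02 + 0.0144 = 0.0983
P(Segment 2 | 'click') = 0.0378 / 0.0983 ≈ 0.3845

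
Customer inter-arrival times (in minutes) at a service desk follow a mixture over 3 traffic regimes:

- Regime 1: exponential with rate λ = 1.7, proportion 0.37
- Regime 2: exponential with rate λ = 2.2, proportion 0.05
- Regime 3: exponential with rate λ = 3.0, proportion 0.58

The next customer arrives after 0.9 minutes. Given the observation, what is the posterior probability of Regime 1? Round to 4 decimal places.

0.5076

Apply Bayes' rule: the posterior for each component is proportional to its prior times its likelihood at x.
Component likelihoods at x = 0.9 minutes:
  f_1 = 1.7·e^(−1.7·0.9) = 1.7·e^(−1.5300) = 0.368111
  f_2 = 2.2·e^(−2.2·0.9) = 2.2·e^(−1.9800) = 0.303752
  f_3 = 3.0·e^(−3.0·0.9) = 3.0·e^(−2.7000) = 0.201617
Multiply by the mixture weights:
  P(Z=1)·f_1 = 0.37 × 0.368111 = 0.136201
  P(Z=2)·f_2 = 0.05 × 0.303752 = 0.0151876
  P(Z=3)·f_3 = 0.58 × 0.201617 = 0.116938
Evidence: 0.136201 + 0.0151876 + 0.116938 = 0.268326
P(Regime 1 | 0.9 minutes) = 0.136201 / 0.268326 ≈ 0.5076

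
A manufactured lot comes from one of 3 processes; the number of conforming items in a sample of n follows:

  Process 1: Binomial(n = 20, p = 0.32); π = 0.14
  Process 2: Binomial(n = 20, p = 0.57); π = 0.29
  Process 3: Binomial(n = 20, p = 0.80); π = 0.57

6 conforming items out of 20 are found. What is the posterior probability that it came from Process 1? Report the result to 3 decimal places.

The responsibility of component k is w_k f_k(x) divided by Σ_j w_j f_j(x).
Component likelihoods at x = 6 conforming items out of 20:
  p_1 = C(20,6)·0.32^6·0.68^14 = 38760·0.00107374·0.00451986 = 0.188108
  p_2 = C(20,6)·0.57^6·0.43^14 = 38760·0.0342964·7.38854e-06 = 0.0098218
  p_3 = C(20,6)·0.80^6·0.20^14 = 38760·0.262144·1.6384e-10 = 1.66473e-06
Multiply by the mixture weights:
  w_1·p_1 = 0.14 × 0.188108 = 0.0263352
  w_2·p_2 = 0.29 × 0.0098218 = 0.00284832
  w_3·p_3 = 0.57 × 1.66473e-06 = 9.48896e-07
Normaliser: 0.0263352 + 0.00284832 + 9.48896e-07 = 0.0291845
So the posterior for Process 1 is 0.0263352 / 0.0291845 ≈ 0.902.

0.902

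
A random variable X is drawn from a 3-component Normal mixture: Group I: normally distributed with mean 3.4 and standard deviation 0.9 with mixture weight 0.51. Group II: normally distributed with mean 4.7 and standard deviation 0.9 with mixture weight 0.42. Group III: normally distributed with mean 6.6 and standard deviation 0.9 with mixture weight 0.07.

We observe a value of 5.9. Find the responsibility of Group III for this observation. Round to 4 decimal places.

P(component k | x) = π_k·f_k(x) / marginal(x), where marginal(x) = Σ_j π_j·f_j(x).
Evaluate each component's likelihood at the observed value:
  p_I = (1/(0.9·√(2π)))·exp(−(5.9−3.4)²/(2·0.9²)) = 0.443269·exp(-3.85802) = 0.00935726
  p_II = (1/(0.9·√(2π)))·exp(−(5.9−4.7)²/(2·0.9²)) = 0.443269·exp(-0.88889) = 0.182233
  p_III = (1/(0.9·√(2π)))·exp(−(5.9−6.6)²/(2·0.9²)) = 0.443269·exp(-0.30247) = 0.327572
Weight by the priors:
  π_I·p_I = 0.51 × 0.00935726 = 0.0047722
  π_II·p_II = 0.42 × 0.182233 = 0.076538
  π_III·p_III = 0.07 × 0.327572 = 0.02293
Evidence: 0.0047722 + 0.076538 + 0.02293 = 0.10424
Responsibility of Group III: 0.02293 / 0.10424 ≈ 0.2200

0.2200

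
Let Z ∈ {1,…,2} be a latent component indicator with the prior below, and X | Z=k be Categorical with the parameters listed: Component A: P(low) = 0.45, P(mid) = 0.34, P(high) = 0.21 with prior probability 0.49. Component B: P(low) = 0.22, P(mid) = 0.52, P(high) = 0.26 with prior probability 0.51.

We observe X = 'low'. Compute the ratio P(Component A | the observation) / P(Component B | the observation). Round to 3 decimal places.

The posterior odds equal the prior odds times the likelihood ratio: (π_i/π_j)·(f_i(x)/f_j(x)).
Categorical probabilities:
  L_A = P(low | comp) = 0.45
  L_B = P(low | comp) = 0.22
0.2205 / 0.1122 ≈ 1.965

1.965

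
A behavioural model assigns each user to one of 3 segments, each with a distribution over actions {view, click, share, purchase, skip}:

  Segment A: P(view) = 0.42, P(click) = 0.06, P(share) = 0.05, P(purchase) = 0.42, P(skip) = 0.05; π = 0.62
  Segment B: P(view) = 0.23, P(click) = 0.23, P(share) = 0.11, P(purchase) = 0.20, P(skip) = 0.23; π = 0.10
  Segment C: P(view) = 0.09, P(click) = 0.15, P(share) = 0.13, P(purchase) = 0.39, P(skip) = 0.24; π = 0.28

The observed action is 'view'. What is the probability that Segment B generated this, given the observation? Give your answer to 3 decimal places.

P(component k | x) = π_k·f_k(x) / marginal(x), where marginal(x) = Σ_j π_j·f_j(x).
Evaluate each component's likelihood at the observed value:
  f_A = P(view | comp) = 0.42
  f_B = P(view | comp) = 0.23
  f_C = P(view | comp) = 0.09
Prior × likelihood for each component:
  π_A·f_A = 0.62 × 0.42 = 0.2604
  π_B·f_B = 0.10 × 0.23 = 0.023
  π_C·f_C = 0.28 × 0.09 = 0.0252
Denominator: 0.2604 + 0.023 + 0.0252 = 0.3086
P(Segment B | the observation) = 0.023 / 0.3086 ≈ 0.075

0.075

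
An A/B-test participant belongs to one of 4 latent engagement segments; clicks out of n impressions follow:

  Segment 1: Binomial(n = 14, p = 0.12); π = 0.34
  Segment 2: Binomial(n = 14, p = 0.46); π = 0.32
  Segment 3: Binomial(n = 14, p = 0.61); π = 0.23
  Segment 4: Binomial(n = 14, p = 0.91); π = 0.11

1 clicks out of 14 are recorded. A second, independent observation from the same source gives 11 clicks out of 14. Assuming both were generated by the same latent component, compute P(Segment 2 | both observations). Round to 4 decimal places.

By Bayes' theorem, P(k | x) = P(Z=k) f_k(x) / Σ_j P(Z=j) f_j(x).
Since both observations come from the same component, the likelihood for component k is f_k(x₁)·f_k(x₂).
  p_1 = [0.318848] × [1.84308e-08] = 5.87661e-09
  p_2 = [0.00213799] × [0.0111846] = 2.39124e-05
  p_3 = [4.1238e-05] × [0.0939558] = 3.87455e-06
  p_4 = [3.23834e-13] × [0.0940339] = 3.04513e-14
Prior × likelihood for each component:
  P(Z=1)·p_1 = 0.34 × 5.87661e-09 = 1.99805e-09
  P(Z=2)·p_2 = 0.32 × 2.39124e-05 = 7.65197e-06
  P(Z=3)·p_3 = 0.23 × 3.87455e-06 = 8.91146e-07
  P(Z=4)·p_4 = 0.11 × 3.04513e-14 = 3.34965e-15
Marginal: 1.99805e-09 + 7.65197e-06 + 8.91146e-07 + 3.34965e-15 = 8.54512e-06
So the posterior for Segment 2 is 7.65197e-06 / 8.54512e-06 ≈ 0.8955.

0.8955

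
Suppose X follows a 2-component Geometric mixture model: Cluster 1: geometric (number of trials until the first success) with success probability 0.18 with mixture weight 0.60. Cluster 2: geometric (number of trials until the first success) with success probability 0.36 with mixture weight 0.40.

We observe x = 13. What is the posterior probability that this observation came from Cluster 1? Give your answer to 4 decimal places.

Apply Bayes' rule: the posterior for each component is proportional to its prior times its likelihood at x.
Geometric probabilities:
  f_1 = 0.18·(1−0.18)^12 = 0.18·0.0924201 = 0.0166356
  f_2 = 0.36·(1−0.36)^12 = 0.36·0.00472237 = 0.00170005
Unnormalised posteriors:
  P(Z=1)·f_1 = 0.60 × 0.0166356 = 0.00998137
  P(Z=2)·f_2 = 0.40 × 0.00170005 = 0.000680021
Normaliser: 0.00998137 + 0.000680021 = 0.0106614
P(Cluster 1 | the observation) ≈ 0.9362

0.9362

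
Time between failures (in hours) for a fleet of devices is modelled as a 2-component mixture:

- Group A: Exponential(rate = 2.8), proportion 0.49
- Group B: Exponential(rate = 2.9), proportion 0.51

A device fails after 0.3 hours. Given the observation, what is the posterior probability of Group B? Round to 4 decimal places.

0.5113

Posterior ∝ prior × likelihood, so P(k | x) ∝ π_k f_k(x); normalise over all components.
Component likelihoods at x = 0.3 hours:
  L_A = 1.20879
  L_B = 1.21496
Prior × likelihood for each component:
  π_A·L_A = 0.49 × 1.20879 = 0.592307
  π_B·L_B = 0.51 × 1.21496 = 0.619629
Marginal: 0.592307 + 0.619629 = 1.21194
P(Group B | x) ≈ 0.5113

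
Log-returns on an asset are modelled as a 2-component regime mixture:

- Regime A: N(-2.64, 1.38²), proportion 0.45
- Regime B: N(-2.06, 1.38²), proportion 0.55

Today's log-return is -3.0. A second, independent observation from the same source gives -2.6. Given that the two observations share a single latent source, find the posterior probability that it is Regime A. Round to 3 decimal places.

By Bayes' theorem, P(k | x) = π_k f_k(x) / Σ_j π_j f_j(x).
Since both observations come from the same component, the likelihood for component k is f_k(x₁)·f_k(x₂).
  L_A = [(1/(1.38·√(2π)))·exp(−(-3.0−-2.64)²/(2·1.38²)) = 0.289089·exp(-0.03403) = 0.279417] × [0.288967] = 0.0807425
  L_B = [(1/(1.38·√(2π)))·exp(−(-3.0−-2.06)²/(2·1.38²)) = 0.289089·exp(-0.23199) = 0.229234] × [0.267782] = 0.0613848
Multiply by the mixture weights:
  π_A·L_A = 0.45 × 0.0807425 = 0.0363341
  π_B·L_B = 0.55 × 0.0613848 = 0.0337617
Normaliser: 0.0363341 + 0.0337617 = 0.0700958
P(Regime A | x₁, x₂) = 0.0363341 / 0.0700958 ≈ 0.518

0.518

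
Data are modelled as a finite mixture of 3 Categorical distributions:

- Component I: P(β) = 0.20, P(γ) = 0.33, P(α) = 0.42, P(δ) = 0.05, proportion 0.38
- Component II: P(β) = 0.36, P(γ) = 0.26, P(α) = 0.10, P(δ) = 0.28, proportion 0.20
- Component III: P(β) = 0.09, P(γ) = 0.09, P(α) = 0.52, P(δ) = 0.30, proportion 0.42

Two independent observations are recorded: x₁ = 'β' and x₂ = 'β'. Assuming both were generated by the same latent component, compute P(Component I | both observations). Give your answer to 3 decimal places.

0.341

Apply Bayes' rule: the posterior for each component is proportional to its prior times its likelihood at x.
Since both observations come from the same component, the likelihood for component k is f_k(x₁)·f_k(x₂).
  L_I = [P(β | comp) = 0.20] × [0.2] = 0.04
  L_II = [P(β | comp) = 0.36] × [0.36] = 0.1296
  L_III = [P(β | comp) = 0.09] × [0.09] = 0.0081
Prior × likelihood for each component:
  w_I·L_I = 0.38 × 0.04 = 0.0152
  w_II·L_II = 0.20 × 0.1296 = 0.02592
  w_III·L_III = 0.42 × 0.0081 = 0.003402
Denominator: 0.0152 + 0.02592 + 0.003402 = 0.044522
P(Component I | x) ≈ 0.341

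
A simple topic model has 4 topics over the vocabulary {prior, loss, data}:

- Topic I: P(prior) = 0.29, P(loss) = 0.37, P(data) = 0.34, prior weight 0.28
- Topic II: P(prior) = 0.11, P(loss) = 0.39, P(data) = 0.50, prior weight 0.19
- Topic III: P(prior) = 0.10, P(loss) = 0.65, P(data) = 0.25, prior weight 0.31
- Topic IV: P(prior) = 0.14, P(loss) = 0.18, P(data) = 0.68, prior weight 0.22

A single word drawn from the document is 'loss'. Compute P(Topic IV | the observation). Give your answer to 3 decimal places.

P(component k | x) = π_k·f_k(x) / marginal(x), where marginal(x) = Σ_j π_j·f_j(x).
Evaluate each component's likelihood at the observed value:
  p_I = 0.37
  p_II = 0.39
  p_III = 0.65
  p_IV = 0.18
Prior × likelihood for each component:
  π_I·p_I = 0.28 × 0.37 = 0.1036
  π_II·p_II = 0.19 × 0.39 = 0.0741
  π_III·p_III = 0.31 × 0.65 = 0.2015
  π_IV·p_IV = 0.22 × 0.18 = 0.0396
Denominator: 0.1036 + 0.0741 + 0.2015 + 0.0396 = 0.4188
Responsibility of Topic IV: 0.0396 / 0.4188 ≈ 0.095

0.095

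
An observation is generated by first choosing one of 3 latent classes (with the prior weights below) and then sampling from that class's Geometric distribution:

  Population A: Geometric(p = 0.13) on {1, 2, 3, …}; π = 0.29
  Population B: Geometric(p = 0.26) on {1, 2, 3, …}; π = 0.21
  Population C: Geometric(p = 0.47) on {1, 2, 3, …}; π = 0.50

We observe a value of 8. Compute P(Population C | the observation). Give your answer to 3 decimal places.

By Bayes' theorem, P(k | x) = w_k f_k(x) / Σ_j w_j f_j(x).
Component likelihoods at x = 8:
  p_A = 0.13·(1−0.13)^7 = 0.13·0.377255 = 0.0490431
  p_B = 0.26·(1−0.26)^7 = 0.26·0.121513 = 0.0315933
  p_C = 0.47·(1−0.47)^7 = 0.47·0.0117471 = 0.00552114
Weight by the priors:
  w_A·p_A = 0.29 × 0.0490431 = 0.0142225
  w_B·p_B = 0.21 × 0.0315933 = 0.0066346
  w_C·p_C = 0.50 × 0.00552114 = 0.00276057
Normaliser: 0.0142225 + 0.0066346 + 0.00276057 = 0.0236177
P(Population C | 8) ≈ 0.117

0.117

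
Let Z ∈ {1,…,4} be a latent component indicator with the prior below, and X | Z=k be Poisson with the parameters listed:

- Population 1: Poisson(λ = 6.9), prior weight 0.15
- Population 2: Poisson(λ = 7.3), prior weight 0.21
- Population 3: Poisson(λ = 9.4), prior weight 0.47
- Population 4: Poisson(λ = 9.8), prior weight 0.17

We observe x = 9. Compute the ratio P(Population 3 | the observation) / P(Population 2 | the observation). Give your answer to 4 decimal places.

The posterior odds equal the prior odds times the likelihood ratio: (π_i/π_j)·(f_i(x)/f_j(x)).
Poisson probabilities:
  L_1 = 0.0984571
  L_2 = 0.109596
  L_3 = 0.130623
  L_4 = 0.127405
Odds = (0.47/0.21) × (0.130623/0.109596) = 2.2381 × 1.19186 ≈ 2.6675

2.6675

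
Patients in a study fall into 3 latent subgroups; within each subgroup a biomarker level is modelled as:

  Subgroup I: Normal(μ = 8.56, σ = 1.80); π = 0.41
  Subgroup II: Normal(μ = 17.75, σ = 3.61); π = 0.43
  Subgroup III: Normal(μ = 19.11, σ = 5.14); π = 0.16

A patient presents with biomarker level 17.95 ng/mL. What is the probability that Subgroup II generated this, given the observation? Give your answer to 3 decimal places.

P(component k | x) = w_k·f_k(x) / marginal(x), where marginal(x) = Σ_j w_j·f_j(x).
Component likelihoods at x = 17.95 ng/mL:
  L_I = (1/(1.80·√(2π)))·exp(−(17.95−8.56)²/(2·1.80²)) = 0.221635·exp(-13.60681) = 2.73072e-07
  L_II = (1/(3.61·√(2π)))·exp(−(17.95−17.75)²/(2·3.61²)) = 0.110510·exp(-0.00153) = 0.110341
  L_III = (1/(5.14·√(2π)))·exp(−(17.95−19.11)²/(2·5.14²)) = 0.077615·exp(-0.02547) = 0.0756636
Prior × likelihood for each component:
  w_I·L_I = 0.41 × 2.73072e-07 = 1.11959e-07
  w_II·L_II = 0.43 × 0.110341 = 0.0474466
  w_III·L_III = 0.16 × 0.0756636 = 0.0121062
Marginal: 1.11959e-07 + 0.0474466 + 0.0121062 = 0.0595529
Responsibility of Subgroup II: 0.0474466 / 0.0595529 ≈ 0.797

0.797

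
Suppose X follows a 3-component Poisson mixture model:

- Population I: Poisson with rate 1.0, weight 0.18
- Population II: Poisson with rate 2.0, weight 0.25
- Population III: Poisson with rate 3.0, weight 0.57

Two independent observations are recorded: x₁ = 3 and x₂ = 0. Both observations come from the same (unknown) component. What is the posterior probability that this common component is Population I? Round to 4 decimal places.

By Bayes' theorem, P(k | x) = P(Z=k) f_k(x) / Σ_j P(Z=j) f_j(x).
Since both observations come from the same component, the likelihood for component k is f_k(x₁)·f_k(x₂).
  L_I = [0.0613132] × [0.367879] = 0.0225559
  L_II = [0.180447] × [0.135335] = 0.0244209
  L_III = [0.224042] × [0.0497871] = 0.0111544
Weight by the priors:
  P(Z=I)·L_I = 0.18 × 0.0225559 = 0.00406006
  P(Z=II)·L_II = 0.25 × 0.0244209 = 0.00610521
  P(Z=III)·L_III = 0.57 × 0.0111544 = 0.006358
Marginal: 0.00406006 + 0.00610521 + 0.006358 = 0.0165233
P(Population I | x₁, x₂) = 0.00406006 / 0.0165233 ≈ 0.2457

0.2457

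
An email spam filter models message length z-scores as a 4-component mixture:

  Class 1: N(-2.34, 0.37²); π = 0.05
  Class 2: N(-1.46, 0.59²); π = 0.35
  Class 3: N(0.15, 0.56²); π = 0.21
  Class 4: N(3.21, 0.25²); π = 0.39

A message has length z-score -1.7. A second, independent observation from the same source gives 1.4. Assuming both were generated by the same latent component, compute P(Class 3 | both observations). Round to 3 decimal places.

0.970

Apply Bayes' rule: the posterior for each component is proportional to its prior times its likelihood at x.
Since both observations come from the same component, the likelihood for component k is f_k(x₁)·f_k(x₂).
  L_1 = [0.241552] × [7.01356e-23] = 1.69414e-23
  L_2 = [0.622482] × [5.3403e-06] = 3.32424e-06
  L_3 = [0.00303996] × [0.0589921] = 0.000179334
  L_4 = [2.77237e-84] × [6.61657e-12] = 1.83436e-95
Weight by the priors:
  P(Z=1)·L_1 = 0.05 × 1.69414e-23 = 8.47072e-25
  P(Z=2)·L_2 = 0.35 × 3.32424e-06 = 1.16348e-06
  P(Z=3)·L_3 = 0.21 × 0.000179334 = 3.766e-05
  P(Z=4)·L_4 = 0.39 × 1.83436e-95 = 7.154e-96
Denominator: 8.47072e-25 + 1.16348e-06 + 3.766e-05 + 7.154e-96 = 3.88235e-05
P(Class 3 | data) ≈ 0.970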